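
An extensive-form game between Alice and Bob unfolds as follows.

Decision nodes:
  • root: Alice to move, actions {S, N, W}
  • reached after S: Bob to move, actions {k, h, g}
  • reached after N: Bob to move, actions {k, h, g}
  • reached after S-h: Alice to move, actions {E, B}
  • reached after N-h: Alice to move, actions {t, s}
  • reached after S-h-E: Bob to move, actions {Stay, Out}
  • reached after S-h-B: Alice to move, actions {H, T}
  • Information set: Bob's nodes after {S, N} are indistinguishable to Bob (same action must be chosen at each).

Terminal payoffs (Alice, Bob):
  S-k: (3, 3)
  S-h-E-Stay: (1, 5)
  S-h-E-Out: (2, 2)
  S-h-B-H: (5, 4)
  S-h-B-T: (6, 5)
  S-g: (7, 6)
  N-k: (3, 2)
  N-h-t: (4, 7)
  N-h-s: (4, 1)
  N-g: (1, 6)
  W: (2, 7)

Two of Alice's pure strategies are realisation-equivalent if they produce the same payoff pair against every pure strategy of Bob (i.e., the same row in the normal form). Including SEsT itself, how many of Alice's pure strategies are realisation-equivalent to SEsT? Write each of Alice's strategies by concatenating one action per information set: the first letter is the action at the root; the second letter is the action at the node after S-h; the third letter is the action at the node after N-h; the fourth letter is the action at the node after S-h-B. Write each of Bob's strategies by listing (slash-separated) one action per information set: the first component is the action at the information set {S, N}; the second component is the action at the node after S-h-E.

Row for SEsT (columns k/Stay, k/Out, h/Stay, h/Out, g/Stay, g/Out): (3,3) (3,3) (1,5) (2,2) (7,6) (7,6).
Under SEsT, Alice's choice at the node after N-h and at the node after S-h-B can never be reached regardless of what Bob does, so varying those choices leaves every outcome unchanged.
Holding the reachable choices fixed and varying the unreachable ones freely already gives 2 × 2 = 4 equivalent strategies.
No other strategy reproduces this row, so those 4 are the full class: SEtH, SEtT, SEsH, SEsT.

4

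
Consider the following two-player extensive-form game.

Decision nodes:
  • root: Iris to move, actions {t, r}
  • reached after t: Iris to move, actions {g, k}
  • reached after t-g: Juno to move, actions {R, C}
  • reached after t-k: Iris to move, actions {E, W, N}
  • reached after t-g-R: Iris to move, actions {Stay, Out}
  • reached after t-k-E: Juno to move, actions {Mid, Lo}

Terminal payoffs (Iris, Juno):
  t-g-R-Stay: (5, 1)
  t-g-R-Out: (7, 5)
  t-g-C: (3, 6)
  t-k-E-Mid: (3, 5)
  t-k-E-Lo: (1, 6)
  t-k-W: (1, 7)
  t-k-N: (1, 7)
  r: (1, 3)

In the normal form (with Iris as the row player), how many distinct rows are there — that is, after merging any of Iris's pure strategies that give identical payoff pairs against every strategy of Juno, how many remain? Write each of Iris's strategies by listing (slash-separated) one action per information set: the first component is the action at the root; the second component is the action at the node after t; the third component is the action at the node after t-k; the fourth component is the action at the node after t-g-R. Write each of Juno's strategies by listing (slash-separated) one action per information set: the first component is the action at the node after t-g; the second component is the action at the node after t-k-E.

5

Iris has 24 pure strategies: t/g/E/Stay, t/g/E/Out, t/g/W/Stay, t/g/W/Out, t/g/N/Stay, t/g/N/Out, t/k/E/Stay, t/k/E/Out, t/k/W/Stay, t/k/W/Out, t/k/N/Stay, t/k/N/Out, r/g/E/Stay, r/g/E/Out, r/g/W/Stay, r/g/W/Out, r/g/N/Stay, r/g/N/Out, r/k/E/Stay, r/k/E/Out, r/k/W/Stay, r/k/W/Out, r/k/N/Stay, r/k/N/Out. Columns: R/Mid, R/Lo, C/Mid, C/Lo.
{t/g/E/Stay, t/g/W/Stay, t/g/N/Stay} → row (5,1) (5,1) (3,6) (3,6)
{t/g/E/Out, t/g/W/Out, t/g/N/Out} → row (7,5) (7,5) (3,6) (3,6)
{t/k/E/Stay, t/k/E/Out} → row (3,5) (1,6) (3,5) (1,6)
{t/k/W/Stay, t/k/W/Out, t/k/N/Stay, t/k/N/Out} → row (1,7) (1,7) (1,7) (1,7)
{r/g/E/Stay, r/g/E/Out, r/g/W/Stay, r/g/W/Out, r/g/N/Stay, r/g/N/Out, r/k/E/Stay, r/k/E/Out, r/k/W/Stay, r/k/W/Out, r/k/N/Stay, r/k/N/Out} → row (1,3) (1,3) (1,3) (1,3)
That's 5 distinct rows out of 24 strategies.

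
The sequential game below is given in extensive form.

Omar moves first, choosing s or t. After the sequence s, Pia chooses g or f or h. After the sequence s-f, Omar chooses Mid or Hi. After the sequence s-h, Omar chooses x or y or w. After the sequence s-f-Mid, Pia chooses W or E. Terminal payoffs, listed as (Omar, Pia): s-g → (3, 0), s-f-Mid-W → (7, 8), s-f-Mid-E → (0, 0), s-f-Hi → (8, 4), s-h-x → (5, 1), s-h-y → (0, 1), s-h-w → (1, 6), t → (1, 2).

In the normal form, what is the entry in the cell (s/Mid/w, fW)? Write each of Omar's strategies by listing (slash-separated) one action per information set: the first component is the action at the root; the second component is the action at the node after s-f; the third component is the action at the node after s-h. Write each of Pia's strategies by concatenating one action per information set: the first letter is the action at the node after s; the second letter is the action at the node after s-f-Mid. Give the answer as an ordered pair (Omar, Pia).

Trace the play path from the root:
  Omar plays s
  Pia plays f at [s]
  Omar plays Mid at [s-f]
  Pia plays W at [s-f-Mid]
→ terminal payoff (7, 8).
(Omar's choice at the node after s-h is never reached on this path, so it doesn't affect the outcome.)

(7, 8)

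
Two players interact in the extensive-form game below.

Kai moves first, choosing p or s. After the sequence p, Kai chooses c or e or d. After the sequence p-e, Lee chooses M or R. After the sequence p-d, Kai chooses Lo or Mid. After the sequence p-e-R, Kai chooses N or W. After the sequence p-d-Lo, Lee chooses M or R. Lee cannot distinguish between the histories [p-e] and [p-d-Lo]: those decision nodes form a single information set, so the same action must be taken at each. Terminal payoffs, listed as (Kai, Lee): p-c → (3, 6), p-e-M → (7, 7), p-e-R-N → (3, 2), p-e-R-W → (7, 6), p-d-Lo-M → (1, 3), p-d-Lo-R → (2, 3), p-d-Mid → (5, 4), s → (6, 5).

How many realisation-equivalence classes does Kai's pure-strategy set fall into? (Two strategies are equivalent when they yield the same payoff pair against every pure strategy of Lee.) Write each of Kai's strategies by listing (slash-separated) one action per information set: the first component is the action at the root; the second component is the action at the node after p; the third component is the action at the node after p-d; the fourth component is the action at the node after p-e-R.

Kai has 24 pure strategies: p/c/Lo/N, p/c/Lo/W, p/c/Mid/N, p/c/Mid/W, p/e/Lo/N, p/e/Lo/W, p/e/Mid/N, p/e/Mid/W, p/d/Lo/N, p/d/Lo/W, p/d/Mid/N, p/d/Mid/W, s/c/Lo/N, s/c/Lo/W, s/c/Mid/N, s/c/Mid/W, s/e/Lo/N, s/e/Lo/W, s/e/Mid/N, s/e/Mid/W, s/d/Lo/N, s/d/Lo/W, s/d/Mid/N, s/d/Mid/W. Columns: M, R.
{p/c/Lo/N, p/c/Lo/W, p/c/Mid/N, p/c/Mid/W} → row (3,6) (3,6)
{p/e/Lo/N, p/e/Mid/N} → row (7,7) (3,2)
{p/e/Lo/W, p/e/Mid/W} → row (7,7) (7,6)
{p/d/Lo/N, p/d/Lo/W} → row (1,3) (2,3)
{p/d/Mid/N, p/d/Mid/W} → row (5,4) (5,4)
{s/c/Lo/N, s/c/Lo/W, s/c/Mid/N, s/c/Mid/W, s/e/Lo/N, s/e/Lo/W, s/e/Mid/N, s/e/Mid/W, s/d/Lo/N, s/d/Lo/W, s/d/Mid/N, s/d/Mid/W} → row (6,5) (6,5)
That's 6 distinct rows out of 24 strategies.

6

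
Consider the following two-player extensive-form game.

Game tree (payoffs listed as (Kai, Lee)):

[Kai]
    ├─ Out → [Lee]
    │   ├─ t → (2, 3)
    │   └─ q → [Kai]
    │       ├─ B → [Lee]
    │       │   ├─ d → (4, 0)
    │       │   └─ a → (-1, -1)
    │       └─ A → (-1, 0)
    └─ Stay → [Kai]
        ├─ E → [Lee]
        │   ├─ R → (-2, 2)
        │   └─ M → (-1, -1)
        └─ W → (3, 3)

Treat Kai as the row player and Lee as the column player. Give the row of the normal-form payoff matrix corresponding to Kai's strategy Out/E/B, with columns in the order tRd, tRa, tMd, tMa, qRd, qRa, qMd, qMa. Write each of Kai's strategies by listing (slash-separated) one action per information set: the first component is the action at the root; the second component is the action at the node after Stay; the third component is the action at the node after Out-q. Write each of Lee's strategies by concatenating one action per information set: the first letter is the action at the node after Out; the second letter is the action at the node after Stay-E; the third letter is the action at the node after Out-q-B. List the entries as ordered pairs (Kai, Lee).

(2,3) (2,3) (2,3) (2,3) (4,0) (-1,-1) (4,0) (-1,-1)

vs tRd: Kai plays Out → Lee plays t at [Out] → (2, 3)
vs tRa: Kai plays Out → Lee plays t at [Out] → (2, 3)
vs tMd: Kai plays Out → Lee plays t at [Out] → (2, 3)
vs tMa: Kai plays Out → Lee plays t at [Out] → (2, 3)
vs qRd: Kai plays Out → Lee plays q at [Out] → Kai plays B at [Out-q] → Lee plays d at [Out-q-B] → (4, 0)
vs qRa: Kai plays Out → Lee plays q at [Out] → Kai plays B at [Out-q] → Lee plays a at [Out-q-B] → (-1, -1)
vs qMd: Kai plays Out → Lee plays q at [Out] → Kai plays B at [Out-q] → Lee plays d at [Out-q-B] → (4, 0)
vs qMa: Kai plays Out → Lee plays q at [Out] → Kai plays B at [Out-q] → Lee plays a at [Out-q-B] → (-1, -1)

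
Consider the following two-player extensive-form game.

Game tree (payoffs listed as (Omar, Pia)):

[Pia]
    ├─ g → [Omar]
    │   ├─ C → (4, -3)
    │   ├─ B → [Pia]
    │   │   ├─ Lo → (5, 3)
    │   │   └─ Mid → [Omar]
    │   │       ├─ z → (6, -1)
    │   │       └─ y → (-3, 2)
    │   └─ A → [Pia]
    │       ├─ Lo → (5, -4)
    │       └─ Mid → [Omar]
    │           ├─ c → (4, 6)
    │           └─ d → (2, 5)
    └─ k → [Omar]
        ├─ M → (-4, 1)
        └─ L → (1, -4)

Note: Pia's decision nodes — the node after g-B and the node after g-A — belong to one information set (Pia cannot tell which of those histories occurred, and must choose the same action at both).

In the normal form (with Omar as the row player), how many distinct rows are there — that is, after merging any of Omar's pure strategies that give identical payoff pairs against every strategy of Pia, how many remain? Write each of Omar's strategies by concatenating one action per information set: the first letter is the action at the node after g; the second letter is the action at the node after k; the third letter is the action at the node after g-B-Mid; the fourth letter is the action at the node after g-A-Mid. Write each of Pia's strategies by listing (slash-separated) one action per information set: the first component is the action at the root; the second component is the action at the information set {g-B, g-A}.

10

Omar has 24 pure strategies: CMzc, CMzd, CMyc, CMyd, CLzc, CLzd, CLyc, CLyd, BMzc, BMzd, BMyc, BMyd, BLzc, BLzd, BLyc, BLyd, AMzc, AMzd, AMyc, AMyd, ALzc, ALzd, ALyc, ALyd. Columns: g/Lo, g/Mid, k/Lo, k/Mid.
{CMzc, CMzd, CMyc, CMyd} → row (4,-3) (4,-3) (-4,1) (-4,1)
{CLzc, CLzd, CLyc, CLyd} → row (4,-3) (4,-3) (1,-4) (1,-4)
{BMzc, BMzd} → row (5,3) (6,-1) (-4,1) (-4,1)
{BMyc, BMyd} → row (5,3) (-3,2) (-4,1) (-4,1)
{BLzc, BLzd} → row (5,3) (6,-1) (1,-4) (1,-4)
{BLyc, BLyd} → row (5,3) (-3,2) (1,-4) (1,-4)
{AMzc, AMyc} → row (5,-4) (4,6) (-4,1) (-4,1)
{AMzd, AMyd} → row (5,-4) (2,5) (-4,1) (-4,1)
{ALzc, ALyc} → row (5,-4) (4,6) (1,-4) (1,-4)
{ALzd, ALyd} → row (5,-4) (2,5) (1,-4) (1,-4)
That's 10 distinct rows out of 24 strategies.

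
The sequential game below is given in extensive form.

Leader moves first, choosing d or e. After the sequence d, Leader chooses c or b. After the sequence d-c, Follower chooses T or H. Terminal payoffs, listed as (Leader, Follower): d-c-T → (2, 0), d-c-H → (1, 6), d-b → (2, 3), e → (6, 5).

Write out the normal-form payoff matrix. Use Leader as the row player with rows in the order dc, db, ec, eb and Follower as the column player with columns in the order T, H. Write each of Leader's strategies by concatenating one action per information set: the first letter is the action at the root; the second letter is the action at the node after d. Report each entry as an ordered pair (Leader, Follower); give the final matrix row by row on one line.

Row dc: T→(2,0), H→(1,6)
Row db: T→(2,3), H→(2,3)
Row ec: T→(6,5), H→(6,5)
Row eb: T→(6,5), H→(6,5)

dc: (2,0) (1,6) | db: (2,3) (2,3) | ec: (6,5) (6,5) | eb: (6,5) (6,5)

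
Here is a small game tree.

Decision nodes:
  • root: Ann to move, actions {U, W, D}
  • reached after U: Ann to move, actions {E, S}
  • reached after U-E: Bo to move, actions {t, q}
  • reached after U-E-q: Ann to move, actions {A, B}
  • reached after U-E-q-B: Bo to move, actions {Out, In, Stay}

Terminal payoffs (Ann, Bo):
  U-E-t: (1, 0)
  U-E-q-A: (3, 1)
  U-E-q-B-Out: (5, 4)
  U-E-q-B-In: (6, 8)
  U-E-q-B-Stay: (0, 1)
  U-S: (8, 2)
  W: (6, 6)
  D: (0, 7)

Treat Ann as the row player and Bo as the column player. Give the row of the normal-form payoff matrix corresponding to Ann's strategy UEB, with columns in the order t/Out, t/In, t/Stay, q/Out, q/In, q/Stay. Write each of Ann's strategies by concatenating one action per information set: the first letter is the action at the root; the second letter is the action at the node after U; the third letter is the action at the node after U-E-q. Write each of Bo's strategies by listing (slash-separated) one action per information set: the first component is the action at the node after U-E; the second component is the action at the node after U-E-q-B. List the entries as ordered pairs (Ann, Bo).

(1,0) (1,0) (1,0) (5,4) (6,8) (0,1)

vs t/Out: Ann plays U → Ann plays E at [U] → Bo plays t at [U-E] → (1, 0)
vs t/In: Ann plays U → Ann plays E at [U] → Bo plays t at [U-E] → (1, 0)
vs t/Stay: Ann plays U → Ann plays E at [U] → Bo plays t at [U-E] → (1, 0)
vs q/Out: Ann plays U → Ann plays E at [U] → Bo plays q at [U-E] → Ann plays B at [U-E-q] → Bo plays Out at [U-E-q-B] → (5, 4)
vs q/In: Ann plays U → Ann plays E at [U] → Bo plays q at [U-E] → Ann plays B at [U-E-q] → Bo plays In at [U-E-q-B] → (6, 8)
vs q/Stay: Ann plays U → Ann plays E at [U] → Bo plays q at [U-E] → Ann plays B at [U-E-q] → Bo plays Stay at [U-E-q-B] → (0, 1)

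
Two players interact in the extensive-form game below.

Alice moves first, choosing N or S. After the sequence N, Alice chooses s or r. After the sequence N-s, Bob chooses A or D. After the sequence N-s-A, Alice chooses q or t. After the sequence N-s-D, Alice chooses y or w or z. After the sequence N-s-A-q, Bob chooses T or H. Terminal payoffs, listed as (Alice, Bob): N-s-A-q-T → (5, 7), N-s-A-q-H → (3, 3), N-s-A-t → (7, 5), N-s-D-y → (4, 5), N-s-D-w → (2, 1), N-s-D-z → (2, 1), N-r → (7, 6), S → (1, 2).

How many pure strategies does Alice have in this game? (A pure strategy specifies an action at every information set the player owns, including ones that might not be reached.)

24

Alice owns the root with actions {N, S} — two choices.
Alice owns the node after N with actions {s, r} — two choices.
Alice owns the node after N-s-A with actions {q, t} — two choices.
Alice owns the node after N-s-D with actions {y, w, z} — three choices.
A pure strategy fixes one action at each information set independently, so the count is the product 2 × 2 × 2 × 3 = 24.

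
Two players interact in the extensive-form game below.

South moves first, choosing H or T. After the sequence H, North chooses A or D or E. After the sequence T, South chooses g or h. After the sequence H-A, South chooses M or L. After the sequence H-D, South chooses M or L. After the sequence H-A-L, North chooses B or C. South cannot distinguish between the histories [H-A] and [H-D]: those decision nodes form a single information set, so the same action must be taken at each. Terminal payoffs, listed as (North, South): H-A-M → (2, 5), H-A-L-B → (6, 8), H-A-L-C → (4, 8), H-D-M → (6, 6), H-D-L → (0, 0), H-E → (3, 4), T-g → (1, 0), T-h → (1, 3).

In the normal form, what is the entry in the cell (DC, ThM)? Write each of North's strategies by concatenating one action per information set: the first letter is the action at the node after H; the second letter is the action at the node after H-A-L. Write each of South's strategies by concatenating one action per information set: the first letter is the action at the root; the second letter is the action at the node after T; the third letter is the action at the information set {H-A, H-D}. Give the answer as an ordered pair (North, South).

Trace the play path from the root:
  South plays T
  South plays h at [T]
→ terminal payoff (1, 3).
(North's choice at the node after H is never reached on this path, so it doesn't affect the outcome.)

(1, 3)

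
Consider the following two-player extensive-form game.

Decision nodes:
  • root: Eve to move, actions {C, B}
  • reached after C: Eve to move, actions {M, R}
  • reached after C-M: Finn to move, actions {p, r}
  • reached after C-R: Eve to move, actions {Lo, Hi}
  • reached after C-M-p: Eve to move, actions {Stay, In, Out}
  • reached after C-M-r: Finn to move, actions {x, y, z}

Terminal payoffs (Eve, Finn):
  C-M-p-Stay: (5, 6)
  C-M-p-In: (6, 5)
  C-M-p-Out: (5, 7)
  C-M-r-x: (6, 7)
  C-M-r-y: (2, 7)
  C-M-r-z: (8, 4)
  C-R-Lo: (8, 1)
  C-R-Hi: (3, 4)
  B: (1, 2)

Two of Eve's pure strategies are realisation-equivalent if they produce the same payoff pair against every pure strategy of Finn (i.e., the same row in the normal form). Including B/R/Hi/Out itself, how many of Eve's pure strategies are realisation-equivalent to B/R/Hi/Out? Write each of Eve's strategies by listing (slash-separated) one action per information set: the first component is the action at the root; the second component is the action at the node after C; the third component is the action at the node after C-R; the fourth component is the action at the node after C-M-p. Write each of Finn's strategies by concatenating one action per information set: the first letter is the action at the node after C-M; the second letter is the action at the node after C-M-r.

Row for B/R/Hi/Out (columns px, py, pz, rx, ry, rz): (1,2) (1,2) (1,2) (1,2) (1,2) (1,2).
Under B/R/Hi/Out, Eve's choice at the node after C and at the node after C-R and at the node after C-M-p can never be reached regardless of what Finn does, so varying those choices leaves every outcome unchanged.
Holding the reachable choices fixed and varying the unreachable ones freely already gives 2 × 2 × 3 = 12 equivalent strategies.
No other strategy reproduces this row, so those 12 are the full class: B/M/Lo/Stay, B/M/Lo/In, B/M/Lo/Out, B/M/Hi/Stay, B/M/Hi/In, B/M/Hi/Out, B/R/Lo/Stay, B/R/Lo/In, B/R/Lo/Out, B/R/Hi/Stay, B/R/Hi/In, B/R/Hi/Out.

12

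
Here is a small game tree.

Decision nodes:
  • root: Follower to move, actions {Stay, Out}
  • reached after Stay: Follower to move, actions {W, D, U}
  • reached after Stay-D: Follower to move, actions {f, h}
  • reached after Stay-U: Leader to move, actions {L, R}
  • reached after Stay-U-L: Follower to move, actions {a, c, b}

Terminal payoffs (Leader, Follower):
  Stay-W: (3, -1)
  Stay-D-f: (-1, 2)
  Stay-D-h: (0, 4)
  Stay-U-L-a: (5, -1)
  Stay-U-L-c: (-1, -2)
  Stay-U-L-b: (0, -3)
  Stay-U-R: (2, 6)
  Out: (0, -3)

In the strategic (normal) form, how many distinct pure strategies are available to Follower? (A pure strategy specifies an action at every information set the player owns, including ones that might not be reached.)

36

Follower owns the root with actions {Stay, Out} — two choices.
Follower owns the node after Stay with actions {W, D, U} — three choices.
Follower owns the node after Stay-D with actions {f, h} — two choices.
Follower owns the node after Stay-U-L with actions {a, c, b} — three choices.
A pure strategy fixes one action at each information set independently, so the count is the product 2 × 3 × 2 × 3 = 36.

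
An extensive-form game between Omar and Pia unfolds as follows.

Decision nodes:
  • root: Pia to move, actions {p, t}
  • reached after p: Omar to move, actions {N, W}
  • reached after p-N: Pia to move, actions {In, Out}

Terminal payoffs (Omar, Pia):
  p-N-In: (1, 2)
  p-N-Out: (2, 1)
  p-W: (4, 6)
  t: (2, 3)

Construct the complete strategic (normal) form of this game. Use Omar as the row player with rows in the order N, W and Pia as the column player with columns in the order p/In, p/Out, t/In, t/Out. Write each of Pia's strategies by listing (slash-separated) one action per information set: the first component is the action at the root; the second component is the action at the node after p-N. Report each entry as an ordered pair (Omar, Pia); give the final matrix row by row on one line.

N: (1,2) (2,1) (2,3) (2,3) | W: (4,6) (4,6) (2,3) (2,3)

Row N: p/In→(1,2), p/Out→(2,1), t/In→(2,3), t/Out→(2,3)
Row W: p/In→(4,6), p/Out→(4,6), t/In→(2,3), t/Out→(2,3)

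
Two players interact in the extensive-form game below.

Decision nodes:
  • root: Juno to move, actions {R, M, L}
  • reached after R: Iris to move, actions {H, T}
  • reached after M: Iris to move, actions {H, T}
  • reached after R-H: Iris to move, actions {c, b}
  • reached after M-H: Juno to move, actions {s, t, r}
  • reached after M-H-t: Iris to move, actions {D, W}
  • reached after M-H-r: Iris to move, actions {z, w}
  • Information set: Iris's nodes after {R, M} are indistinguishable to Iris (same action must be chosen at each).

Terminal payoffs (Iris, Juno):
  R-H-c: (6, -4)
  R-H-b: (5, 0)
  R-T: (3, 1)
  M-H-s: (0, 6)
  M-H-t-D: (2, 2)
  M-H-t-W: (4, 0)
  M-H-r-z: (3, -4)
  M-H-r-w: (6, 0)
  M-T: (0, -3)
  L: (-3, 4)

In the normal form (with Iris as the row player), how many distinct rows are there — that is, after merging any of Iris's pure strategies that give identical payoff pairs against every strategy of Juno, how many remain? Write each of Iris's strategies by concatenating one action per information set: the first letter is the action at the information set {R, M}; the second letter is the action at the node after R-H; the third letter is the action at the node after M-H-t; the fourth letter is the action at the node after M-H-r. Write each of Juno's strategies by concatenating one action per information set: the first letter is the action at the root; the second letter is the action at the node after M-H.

9

Iris has 16 pure strategies: HcDz, HcDw, HcWz, HcWw, HbDz, HbDw, HbWz, HbWw, TcDz, TcDw, TcWz, TcWw, TbDz, TbDw, TbWz, TbWw. Columns: Rs, Rt, Rr, Ms, Mt, Mr, Ls, Lt, Lr.
{HcDz} → row (6,-4) (6,-4) (6,-4) (0,6) (2,2) (3,-4) (-3,4) (-3,4) (-3,4)
{HcDw} → row (6,-4) (6,-4) (6,-4) (0,6) (2,2) (6,0) (-3,4) (-3,4) (-3,4)
{HcWz} → row (6,-4) (6,-4) (6,-4) (0,6) (4,0) (3,-4) (-3,4) (-3,4) (-3,4)
{HcWw} → row (6,-4) (6,-4) (6,-4) (0,6) (4,0) (6,0) (-3,4) (-3,4) (-3,4)
{HbDz} → row (5,0) (5,0) (5,0) (0,6) (2,2) (3,-4) (-3,4) (-3,4) (-3,4)
{HbDw} → row (5,0) (5,0) (5,0) (0,6) (2,2) (6,0) (-3,4) (-3,4) (-3,4)
{HbWz} → row (5,0) (5,0) (5,0) (0,6) (4,0) (3,-4) (-3,4) (-3,4) (-3,4)
{HbWw} → row (5,0) (5,0) (5,0) (0,6) (4,0) (6,0) (-3,4) (-3,4) (-3,4)
{TcDz, TcDw, TcWz, TcWw, TbDz, TbDw, TbWz, TbWw} → row (3,1) (3,1) (3,1) (0,-3) (0,-3) (0,-3) (-3,4) (-3,4) (-3,4)
That's 9 distinct rows out of 16 strategies.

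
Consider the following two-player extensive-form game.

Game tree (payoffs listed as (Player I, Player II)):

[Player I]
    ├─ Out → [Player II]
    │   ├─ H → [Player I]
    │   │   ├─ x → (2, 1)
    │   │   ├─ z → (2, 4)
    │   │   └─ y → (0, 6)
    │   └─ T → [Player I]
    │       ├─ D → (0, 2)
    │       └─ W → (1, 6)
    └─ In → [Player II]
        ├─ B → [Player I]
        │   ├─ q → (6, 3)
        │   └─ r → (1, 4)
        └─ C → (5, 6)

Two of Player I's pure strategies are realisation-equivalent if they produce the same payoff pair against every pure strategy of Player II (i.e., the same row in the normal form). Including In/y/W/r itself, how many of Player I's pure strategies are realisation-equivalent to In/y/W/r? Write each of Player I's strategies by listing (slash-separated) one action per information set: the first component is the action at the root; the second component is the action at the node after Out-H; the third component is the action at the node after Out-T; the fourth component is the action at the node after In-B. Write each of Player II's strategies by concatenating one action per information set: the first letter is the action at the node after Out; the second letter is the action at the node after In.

Row for In/y/W/r (columns HB, HC, TB, TC): (1,4) (5,6) (1,4) (5,6).
Under In/y/W/r, Player I's choice at the node after Out-H and at the node after Out-T can never be reached regardless of what Player II does, so varying those choices leaves every outcome unchanged.
Holding the reachable choices fixed and varying the unreachable ones freely already gives 3 × 2 = 6 equivalent strategies.
No other strategy reproduces this row, so those 6 are the full class: In/x/D/r, In/x/W/r, In/z/D/r, In/z/W/r, In/y/D/r, In/y/W/r.

6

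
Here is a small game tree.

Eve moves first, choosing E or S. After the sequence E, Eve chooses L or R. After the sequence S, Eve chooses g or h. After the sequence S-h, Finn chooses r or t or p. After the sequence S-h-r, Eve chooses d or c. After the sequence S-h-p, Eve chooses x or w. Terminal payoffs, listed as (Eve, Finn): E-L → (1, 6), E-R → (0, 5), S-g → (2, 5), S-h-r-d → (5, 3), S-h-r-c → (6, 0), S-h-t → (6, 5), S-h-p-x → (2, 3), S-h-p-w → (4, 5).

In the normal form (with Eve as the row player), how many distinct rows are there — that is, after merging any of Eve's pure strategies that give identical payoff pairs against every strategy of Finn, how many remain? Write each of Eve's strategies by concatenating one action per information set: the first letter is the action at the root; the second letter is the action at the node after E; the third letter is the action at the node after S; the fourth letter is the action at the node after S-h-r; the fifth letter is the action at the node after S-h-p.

Eve has 32 pure strategies: ELgdx, ELgdw, ELgcx, ELgcw, ELhdx, ELhdw, ELhcx, ELhcw, ERgdx, ERgdw, ERgcx, ERgcw, ERhdx, ERhdw, ERhcx, ERhcw, SLgdx, SLgdw, SLgcx, SLgcw, SLhdx, SLhdw, SLhcx, SLhcw, SRgdx, SRgdw, SRgcx, SRgcw, SRhdx, SRhdw, SRhcx, SRhcw. Columns: r, t, p.
{ELgdx, ELgdw, ELgcx, ELgcw, ELhdx, ELhdw, ELhcx, ELhcw} → row (1,6) (1,6) (1,6)
{ERgdx, ERgdw, ERgcx, ERgcw, ERhdx, ERhdw, ERhcx, ERhcw} → row (0,5) (0,5) (0,5)
{SLgdx, SLgdw, SLgcx, SLgcw, SRgdx, SRgdw, SRgcx, SRgcw} → row (2,5) (2,5) (2,5)
{SLhdx, SRhdx} → row (5,3) (6,5) (2,3)
{SLhdw, SRhdw} → row (5,3) (6,5) (4,5)
{SLhcx, SRhcx} → row (6,0) (6,5) (2,3)
{SLhcw, SRhcw} → row (6,0) (6,5) (4,5)
That's 7 distinct rows out of 32 strategies.

7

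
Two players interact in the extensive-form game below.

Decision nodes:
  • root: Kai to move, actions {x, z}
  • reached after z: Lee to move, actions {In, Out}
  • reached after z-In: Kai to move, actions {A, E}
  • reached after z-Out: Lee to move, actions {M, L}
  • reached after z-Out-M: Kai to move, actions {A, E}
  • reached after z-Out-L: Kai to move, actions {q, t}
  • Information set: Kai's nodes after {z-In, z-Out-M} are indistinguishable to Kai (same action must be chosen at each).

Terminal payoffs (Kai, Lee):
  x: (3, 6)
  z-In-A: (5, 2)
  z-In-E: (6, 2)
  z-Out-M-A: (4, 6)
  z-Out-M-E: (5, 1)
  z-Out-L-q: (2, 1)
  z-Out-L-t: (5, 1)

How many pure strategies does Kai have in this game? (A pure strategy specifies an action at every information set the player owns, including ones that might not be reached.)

8

Kai owns the root with actions {x, z} — two choices.
Kai owns the information set {z-In, z-Out-M} with actions {A, E} — two choices.
Kai owns the node after z-Out-L with actions {q, t} — two choices.
A pure strategy fixes one action at each information set independently, so the count is the product 2 × 2 × 2 = 8.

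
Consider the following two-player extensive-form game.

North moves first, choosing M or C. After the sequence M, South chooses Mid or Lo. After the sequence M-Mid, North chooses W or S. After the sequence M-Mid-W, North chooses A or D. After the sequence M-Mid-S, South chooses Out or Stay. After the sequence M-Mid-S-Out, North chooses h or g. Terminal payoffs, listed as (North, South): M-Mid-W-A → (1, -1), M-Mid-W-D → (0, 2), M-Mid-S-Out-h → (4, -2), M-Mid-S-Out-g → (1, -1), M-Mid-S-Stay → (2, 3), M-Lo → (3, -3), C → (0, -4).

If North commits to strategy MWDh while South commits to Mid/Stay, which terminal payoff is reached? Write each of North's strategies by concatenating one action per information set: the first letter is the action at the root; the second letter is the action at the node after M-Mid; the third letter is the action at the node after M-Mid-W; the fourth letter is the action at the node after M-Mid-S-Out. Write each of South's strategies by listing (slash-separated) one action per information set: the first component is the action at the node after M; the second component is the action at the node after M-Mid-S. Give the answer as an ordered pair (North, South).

(0, 2)

Trace the play path from the root:
  North plays M
  South plays Mid at [M]
  North plays W at [M-Mid]
  North plays D at [M-Mid-W]
→ terminal payoff (0, 2).
(North's choice at the node after M-Mid-S-Out is never reached on this path, so it doesn't affect the outcome.)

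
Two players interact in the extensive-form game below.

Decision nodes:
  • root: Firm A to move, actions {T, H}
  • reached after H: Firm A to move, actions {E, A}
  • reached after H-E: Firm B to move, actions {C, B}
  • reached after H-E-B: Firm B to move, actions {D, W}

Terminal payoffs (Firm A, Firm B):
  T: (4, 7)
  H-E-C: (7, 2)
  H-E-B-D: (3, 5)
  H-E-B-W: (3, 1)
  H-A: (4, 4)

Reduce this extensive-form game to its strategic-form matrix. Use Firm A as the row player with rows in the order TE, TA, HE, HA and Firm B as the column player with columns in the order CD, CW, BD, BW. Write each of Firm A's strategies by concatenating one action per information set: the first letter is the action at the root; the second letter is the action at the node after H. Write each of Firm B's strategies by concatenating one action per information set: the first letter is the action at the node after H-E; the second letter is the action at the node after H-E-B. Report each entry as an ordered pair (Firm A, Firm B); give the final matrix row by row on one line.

           CD       CW       BD       BW
  TE    (4,7)    (4,7)    (4,7)    (4,7)
  TA    (4,7)    (4,7)    (4,7)    (4,7)
  HE    (7,2)    (7,2)    (3,5)    (3,1)
  HA    (4,4)    (4,4)    (4,4)    (4,4)

TE: (4,7) (4,7) (4,7) (4,7) | TA: (4,7) (4,7) (4,7) (4,7) | HE: (7,2) (7,2) (3,5) (3,1) | HA: (4,4) (4,4) (4,4) (4,4)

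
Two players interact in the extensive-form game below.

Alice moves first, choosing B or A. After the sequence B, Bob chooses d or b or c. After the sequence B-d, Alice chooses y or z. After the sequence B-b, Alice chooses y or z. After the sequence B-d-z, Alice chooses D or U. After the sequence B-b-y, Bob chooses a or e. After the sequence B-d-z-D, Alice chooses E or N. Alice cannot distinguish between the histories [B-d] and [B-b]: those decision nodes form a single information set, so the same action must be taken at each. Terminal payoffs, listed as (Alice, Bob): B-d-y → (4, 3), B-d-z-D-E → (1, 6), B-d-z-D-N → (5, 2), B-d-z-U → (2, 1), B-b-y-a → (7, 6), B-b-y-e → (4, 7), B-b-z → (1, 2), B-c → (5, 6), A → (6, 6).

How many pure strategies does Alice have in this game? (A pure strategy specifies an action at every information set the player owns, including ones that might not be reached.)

Alice owns the root with actions {B, A} — two choices.
Alice owns the information set {B-d, B-b} with actions {y, z} — two choices.
Alice owns the node after B-d-z with actions {D, U} — two choices.
Alice owns the node after B-d-z-D with actions {E, N} — two choices.
A pure strategy fixes one action at each information set independently, so the count is the product 2 × 2 × 2 × 2 = 16.

16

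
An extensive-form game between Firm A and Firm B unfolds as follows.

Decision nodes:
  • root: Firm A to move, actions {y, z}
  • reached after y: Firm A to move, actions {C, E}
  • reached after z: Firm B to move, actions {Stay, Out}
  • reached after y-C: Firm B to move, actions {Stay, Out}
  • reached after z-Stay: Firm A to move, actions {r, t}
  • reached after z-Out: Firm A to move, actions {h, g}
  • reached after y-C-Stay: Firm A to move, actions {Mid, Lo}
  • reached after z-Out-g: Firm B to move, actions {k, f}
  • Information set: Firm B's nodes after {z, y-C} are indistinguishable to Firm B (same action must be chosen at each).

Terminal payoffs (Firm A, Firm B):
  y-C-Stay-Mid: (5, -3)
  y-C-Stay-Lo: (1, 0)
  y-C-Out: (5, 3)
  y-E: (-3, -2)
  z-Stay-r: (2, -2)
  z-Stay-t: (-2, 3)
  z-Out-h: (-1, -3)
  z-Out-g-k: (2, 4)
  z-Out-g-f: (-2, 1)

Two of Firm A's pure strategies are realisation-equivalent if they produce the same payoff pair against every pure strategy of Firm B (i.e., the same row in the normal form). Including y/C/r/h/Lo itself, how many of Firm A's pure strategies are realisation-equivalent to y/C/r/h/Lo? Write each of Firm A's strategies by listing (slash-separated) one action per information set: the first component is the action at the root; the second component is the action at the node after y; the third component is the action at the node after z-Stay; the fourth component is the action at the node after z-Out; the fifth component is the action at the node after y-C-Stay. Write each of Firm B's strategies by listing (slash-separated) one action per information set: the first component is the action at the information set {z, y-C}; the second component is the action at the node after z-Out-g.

Row for y/C/r/h/Lo (columns Stay/k, Stay/f, Out/k, Out/f): (1,0) (1,0) (5,3) (5,3).
Under y/C/r/h/Lo, Firm A's choice at the node after z-Stay and at the node after z-Out can never be reached regardless of what Firm B does, so varying those choices leaves every outcome unchanged.
Holding the reachable choices fixed and varying the unreachable ones freely already gives 2 × 2 = 4 equivalent strategies.
No other strategy reproduces this row, so those 4 are the full class: y/C/r/h/Lo, y/C/r/g/Lo, y/C/t/h/Lo, y/C/t/g/Lo.

4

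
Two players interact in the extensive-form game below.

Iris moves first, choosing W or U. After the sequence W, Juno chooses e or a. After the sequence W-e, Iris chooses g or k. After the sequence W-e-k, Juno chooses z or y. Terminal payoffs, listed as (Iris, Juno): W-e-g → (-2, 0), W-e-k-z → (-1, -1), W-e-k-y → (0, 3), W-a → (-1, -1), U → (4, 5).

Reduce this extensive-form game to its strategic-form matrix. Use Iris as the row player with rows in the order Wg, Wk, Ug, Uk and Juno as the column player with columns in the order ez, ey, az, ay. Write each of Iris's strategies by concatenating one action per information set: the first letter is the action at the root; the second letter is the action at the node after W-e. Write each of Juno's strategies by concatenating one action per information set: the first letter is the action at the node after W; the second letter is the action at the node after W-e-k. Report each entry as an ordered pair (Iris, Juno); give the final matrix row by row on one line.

           ez       ey       az       ay
  Wg   (-2,0)   (-2,0)  (-1,-1)  (-1,-1)
  Wk  (-1,-1)    (0,3)  (-1,-1)  (-1,-1)
  Ug    (4,5)    (4,5)    (4,5)    (4,5)
  Uk    (4,5)    (4,5)    (4,5)    (4,5)

Wg: (-2,0) (-2,0) (-1,-1) (-1,-1) | Wk: (-1,-1) (0,3) (-1,-1) (-1,-1) | Ug: (4,5) (4,5) (4,5) (4,5) | Uk: (4,5) (4,5) (4,5) (4,5)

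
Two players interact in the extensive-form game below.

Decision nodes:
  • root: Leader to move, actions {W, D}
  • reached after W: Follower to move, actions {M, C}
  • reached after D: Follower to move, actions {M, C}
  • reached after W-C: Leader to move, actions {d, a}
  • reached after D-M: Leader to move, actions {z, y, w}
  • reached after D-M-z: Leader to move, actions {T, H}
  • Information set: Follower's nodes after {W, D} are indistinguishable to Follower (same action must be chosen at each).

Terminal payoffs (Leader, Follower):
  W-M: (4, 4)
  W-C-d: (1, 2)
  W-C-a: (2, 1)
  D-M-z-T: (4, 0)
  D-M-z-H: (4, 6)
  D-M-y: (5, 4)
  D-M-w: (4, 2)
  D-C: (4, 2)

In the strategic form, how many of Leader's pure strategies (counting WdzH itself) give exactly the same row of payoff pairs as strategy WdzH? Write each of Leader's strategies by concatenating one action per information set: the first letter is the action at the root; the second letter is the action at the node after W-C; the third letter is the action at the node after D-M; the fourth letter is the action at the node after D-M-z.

6

Row for WdzH (columns M, C): (4,4) (1,2).
Under WdzH, Leader's choice at the node after D-M and at the node after D-M-z can never be reached regardless of what Follower does, so varying those choices leaves every outcome unchanged.
Holding the reachable choices fixed and varying the unreachable ones freely already gives 3 × 2 = 6 equivalent strategies.
No other strategy reproduces this row, so those 6 are the full class: WdzT, WdzH, WdyT, WdyH, WdwT, WdwH.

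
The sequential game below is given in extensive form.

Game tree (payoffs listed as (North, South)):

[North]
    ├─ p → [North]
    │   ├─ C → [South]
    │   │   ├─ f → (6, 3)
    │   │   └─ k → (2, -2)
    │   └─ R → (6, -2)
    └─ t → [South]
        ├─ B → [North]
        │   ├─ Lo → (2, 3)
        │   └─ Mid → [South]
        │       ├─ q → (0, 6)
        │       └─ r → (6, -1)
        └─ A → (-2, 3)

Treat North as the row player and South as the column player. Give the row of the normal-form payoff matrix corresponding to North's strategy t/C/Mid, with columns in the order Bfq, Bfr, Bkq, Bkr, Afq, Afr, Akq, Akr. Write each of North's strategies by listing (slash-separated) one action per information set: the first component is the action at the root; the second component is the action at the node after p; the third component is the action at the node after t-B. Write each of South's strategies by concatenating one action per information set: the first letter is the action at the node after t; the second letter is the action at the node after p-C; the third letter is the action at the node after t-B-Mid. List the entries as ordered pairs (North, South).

vs Bfq: North plays t → South plays B at [t] → North plays Mid at [t-B] → South plays q at [t-B-Mid] → (0, 6)
vs Bfr: North plays t → South plays B at [t] → North plays Mid at [t-B] → South plays r at [t-B-Mid] → (6, -1)
vs Bkq: North plays t → South plays B at [t] → North plays Mid at [t-B] → South plays q at [t-B-Mid] → (0, 6)
vs Bkr: North plays t → South plays B at [t] → North plays Mid at [t-B] → South plays r at [t-B-Mid] → (6, -1)
vs Afq: North plays t → South plays A at [t] → (-2, 3)
vs Afr: North plays t → South plays A at [t] → (-2, 3)
vs Akq: North plays t → South plays A at [t] → (-2, 3)
vs Akr: North plays t → South plays A at [t] → (-2, 3)

(0,6) (6,-1) (0,6) (6,-1) (-2,3) (-2,3) (-2,3) (-2,3)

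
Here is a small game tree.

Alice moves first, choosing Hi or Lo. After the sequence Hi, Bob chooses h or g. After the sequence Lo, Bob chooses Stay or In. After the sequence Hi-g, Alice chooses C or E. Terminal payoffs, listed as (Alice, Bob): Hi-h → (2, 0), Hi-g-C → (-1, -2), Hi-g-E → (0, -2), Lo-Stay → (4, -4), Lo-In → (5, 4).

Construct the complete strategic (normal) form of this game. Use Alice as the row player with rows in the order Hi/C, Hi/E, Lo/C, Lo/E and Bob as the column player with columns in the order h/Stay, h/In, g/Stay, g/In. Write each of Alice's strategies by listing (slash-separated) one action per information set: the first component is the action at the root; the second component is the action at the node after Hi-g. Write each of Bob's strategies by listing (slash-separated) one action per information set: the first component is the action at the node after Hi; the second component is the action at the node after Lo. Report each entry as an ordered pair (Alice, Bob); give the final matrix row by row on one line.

Row Hi/C: h/Stay→(2,0), h/In→(2,0), g/Stay→(-1,-2), g/In→(-1,-2)
Row Hi/E: h/Stay→(2,0), h/In→(2,0), g/Stay→(0,-2), g/In→(0,-2)
Row Lo/C: h/Stay→(4,-4), h/In→(5,4), g/Stay→(4,-4), g/In→(5,4)
Row Lo/E: h/Stay→(4,-4), h/In→(5,4), g/Stay→(4,-4), g/In→(5,4)

Hi/C: (2,0) (2,0) (-1,-2) (-1,-2) | Hi/E: (2,0) (2,0) (0,-2) (0,-2) | Lo/C: (4,-4) (5,4) (4,-4) (5,4) | Lo/E: (4,-4) (5,4) (4,-4) (5,4)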